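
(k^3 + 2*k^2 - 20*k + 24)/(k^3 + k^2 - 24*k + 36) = (k - 2)/(k - 3)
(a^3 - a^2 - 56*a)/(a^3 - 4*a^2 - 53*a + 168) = a/(a - 3)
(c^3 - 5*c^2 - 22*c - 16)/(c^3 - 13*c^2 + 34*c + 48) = (c + 2)/(c - 6)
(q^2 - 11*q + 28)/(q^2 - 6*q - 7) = (q - 4)/(q + 1)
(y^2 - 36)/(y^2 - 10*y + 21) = (y^2 - 36)/(y^2 - 10*y + 21)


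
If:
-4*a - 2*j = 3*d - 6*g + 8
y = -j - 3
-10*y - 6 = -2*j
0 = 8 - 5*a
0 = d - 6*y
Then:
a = 8/5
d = -6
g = -19/15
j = -2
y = -1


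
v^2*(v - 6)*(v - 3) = v^4 - 9*v^3 + 18*v^2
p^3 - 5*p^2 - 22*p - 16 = (p - 8)*(p + 1)*(p + 2)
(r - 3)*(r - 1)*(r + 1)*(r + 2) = r^4 - r^3 - 7*r^2 + r + 6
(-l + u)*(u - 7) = -l*u + 7*l + u^2 - 7*u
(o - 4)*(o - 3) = o^2 - 7*o + 12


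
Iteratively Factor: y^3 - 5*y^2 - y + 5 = (y - 5)*(y^2 - 1) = (y - 5)*(y + 1)*(y - 1)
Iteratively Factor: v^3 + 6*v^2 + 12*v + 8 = (v + 2)*(v^2 + 4*v + 4) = (v + 2)^2*(v + 2)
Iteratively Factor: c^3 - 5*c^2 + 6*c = (c - 2)*(c^2 - 3*c) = (c - 3)*(c - 2)*(c)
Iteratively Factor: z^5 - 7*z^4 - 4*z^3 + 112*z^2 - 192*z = (z - 4)*(z^4 - 3*z^3 - 16*z^2 + 48*z) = z*(z - 4)*(z^3 - 3*z^2 - 16*z + 48) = z*(z - 4)*(z + 4)*(z^2 - 7*z + 12) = z*(z - 4)^2*(z + 4)*(z - 3)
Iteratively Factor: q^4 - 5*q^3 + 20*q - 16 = (q - 4)*(q^3 - q^2 - 4*q + 4) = (q - 4)*(q + 2)*(q^2 - 3*q + 2) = (q - 4)*(q - 2)*(q + 2)*(q - 1)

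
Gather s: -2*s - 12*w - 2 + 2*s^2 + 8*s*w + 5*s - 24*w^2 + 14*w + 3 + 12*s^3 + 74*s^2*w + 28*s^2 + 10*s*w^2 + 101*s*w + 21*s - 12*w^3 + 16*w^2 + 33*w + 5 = 12*s^3 + s^2*(74*w + 30) + s*(10*w^2 + 109*w + 24) - 12*w^3 - 8*w^2 + 35*w + 6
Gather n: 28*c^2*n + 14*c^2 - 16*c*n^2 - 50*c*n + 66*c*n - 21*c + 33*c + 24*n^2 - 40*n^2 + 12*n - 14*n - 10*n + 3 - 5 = 14*c^2 + 12*c + n^2*(-16*c - 16) + n*(28*c^2 + 16*c - 12) - 2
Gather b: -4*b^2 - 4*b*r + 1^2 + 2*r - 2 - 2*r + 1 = -4*b^2 - 4*b*r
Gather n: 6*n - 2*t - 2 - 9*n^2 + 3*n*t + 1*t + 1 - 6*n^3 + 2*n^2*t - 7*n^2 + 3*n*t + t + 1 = -6*n^3 + n^2*(2*t - 16) + n*(6*t + 6)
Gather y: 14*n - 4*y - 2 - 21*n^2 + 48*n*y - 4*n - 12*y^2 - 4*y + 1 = -21*n^2 + 10*n - 12*y^2 + y*(48*n - 8) - 1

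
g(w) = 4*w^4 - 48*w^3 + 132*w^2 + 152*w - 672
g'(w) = 16*w^3 - 144*w^2 + 264*w + 152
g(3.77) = 13.20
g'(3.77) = -42.06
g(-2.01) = 10.85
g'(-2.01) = -1090.34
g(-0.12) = -688.26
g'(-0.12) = 118.22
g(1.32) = -339.62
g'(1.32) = 286.37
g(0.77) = -497.20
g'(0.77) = 277.21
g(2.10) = -137.42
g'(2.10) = 219.54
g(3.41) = 18.79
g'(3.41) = 12.22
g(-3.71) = 3789.85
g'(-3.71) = -3626.51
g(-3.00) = 1680.00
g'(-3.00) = -2368.00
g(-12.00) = 182400.00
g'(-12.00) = -51400.00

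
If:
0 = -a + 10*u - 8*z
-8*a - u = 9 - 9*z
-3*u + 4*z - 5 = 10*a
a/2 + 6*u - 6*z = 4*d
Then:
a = -266/715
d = -919/2860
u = 391/715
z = 522/715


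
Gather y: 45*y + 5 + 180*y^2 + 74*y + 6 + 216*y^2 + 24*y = 396*y^2 + 143*y + 11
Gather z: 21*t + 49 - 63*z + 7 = 21*t - 63*z + 56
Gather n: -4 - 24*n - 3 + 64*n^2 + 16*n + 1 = 64*n^2 - 8*n - 6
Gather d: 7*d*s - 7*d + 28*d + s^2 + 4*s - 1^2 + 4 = d*(7*s + 21) + s^2 + 4*s + 3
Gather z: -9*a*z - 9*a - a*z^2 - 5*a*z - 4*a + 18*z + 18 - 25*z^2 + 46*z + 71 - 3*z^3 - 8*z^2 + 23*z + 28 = -13*a - 3*z^3 + z^2*(-a - 33) + z*(87 - 14*a) + 117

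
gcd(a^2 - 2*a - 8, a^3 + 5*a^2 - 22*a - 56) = a^2 - 2*a - 8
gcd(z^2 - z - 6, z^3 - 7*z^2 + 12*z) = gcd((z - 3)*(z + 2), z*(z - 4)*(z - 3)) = z - 3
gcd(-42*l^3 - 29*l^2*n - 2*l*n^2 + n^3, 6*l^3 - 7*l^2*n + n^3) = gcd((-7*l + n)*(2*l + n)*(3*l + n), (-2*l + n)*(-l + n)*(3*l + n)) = 3*l + n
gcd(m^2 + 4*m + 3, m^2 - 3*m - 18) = m + 3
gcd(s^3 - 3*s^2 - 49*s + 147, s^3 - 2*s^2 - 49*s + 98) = s^2 - 49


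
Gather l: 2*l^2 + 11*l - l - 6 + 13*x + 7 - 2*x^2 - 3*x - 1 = 2*l^2 + 10*l - 2*x^2 + 10*x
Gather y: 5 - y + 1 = 6 - y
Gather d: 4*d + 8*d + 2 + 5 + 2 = 12*d + 9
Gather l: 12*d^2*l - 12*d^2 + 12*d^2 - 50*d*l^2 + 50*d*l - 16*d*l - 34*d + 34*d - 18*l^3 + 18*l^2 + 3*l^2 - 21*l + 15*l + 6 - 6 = -18*l^3 + l^2*(21 - 50*d) + l*(12*d^2 + 34*d - 6)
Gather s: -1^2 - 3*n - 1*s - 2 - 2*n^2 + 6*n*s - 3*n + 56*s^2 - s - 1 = -2*n^2 - 6*n + 56*s^2 + s*(6*n - 2) - 4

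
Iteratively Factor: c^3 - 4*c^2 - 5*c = (c)*(c^2 - 4*c - 5) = c*(c + 1)*(c - 5)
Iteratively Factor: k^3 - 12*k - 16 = (k + 2)*(k^2 - 2*k - 8) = (k + 2)^2*(k - 4)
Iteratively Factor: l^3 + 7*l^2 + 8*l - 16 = (l + 4)*(l^2 + 3*l - 4) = (l - 1)*(l + 4)*(l + 4)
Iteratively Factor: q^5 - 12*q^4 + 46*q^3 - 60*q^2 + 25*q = (q - 1)*(q^4 - 11*q^3 + 35*q^2 - 25*q) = q*(q - 1)*(q^3 - 11*q^2 + 35*q - 25) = q*(q - 5)*(q - 1)*(q^2 - 6*q + 5) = q*(q - 5)*(q - 1)^2*(q - 5)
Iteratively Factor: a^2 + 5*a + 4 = (a + 4)*(a + 1)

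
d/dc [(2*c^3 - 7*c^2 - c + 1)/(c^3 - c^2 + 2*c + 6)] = (5*c^4 + 10*c^3 + 18*c^2 - 82*c - 8)/(c^6 - 2*c^5 + 5*c^4 + 8*c^3 - 8*c^2 + 24*c + 36)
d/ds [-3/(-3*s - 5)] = -9/(3*s + 5)^2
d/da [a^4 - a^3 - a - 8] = 4*a^3 - 3*a^2 - 1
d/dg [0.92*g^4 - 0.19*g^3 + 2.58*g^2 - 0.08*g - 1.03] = 3.68*g^3 - 0.57*g^2 + 5.16*g - 0.08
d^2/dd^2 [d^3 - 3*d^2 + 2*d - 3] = 6*d - 6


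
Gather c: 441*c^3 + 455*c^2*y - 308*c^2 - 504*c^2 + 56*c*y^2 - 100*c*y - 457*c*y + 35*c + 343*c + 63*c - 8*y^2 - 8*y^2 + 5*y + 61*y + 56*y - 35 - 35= 441*c^3 + c^2*(455*y - 812) + c*(56*y^2 - 557*y + 441) - 16*y^2 + 122*y - 70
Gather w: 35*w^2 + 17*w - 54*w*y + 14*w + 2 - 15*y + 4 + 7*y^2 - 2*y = 35*w^2 + w*(31 - 54*y) + 7*y^2 - 17*y + 6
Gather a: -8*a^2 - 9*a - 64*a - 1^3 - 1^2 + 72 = -8*a^2 - 73*a + 70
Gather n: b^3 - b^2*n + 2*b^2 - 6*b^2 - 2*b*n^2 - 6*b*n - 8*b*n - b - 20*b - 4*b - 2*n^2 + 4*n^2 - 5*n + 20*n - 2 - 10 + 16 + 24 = b^3 - 4*b^2 - 25*b + n^2*(2 - 2*b) + n*(-b^2 - 14*b + 15) + 28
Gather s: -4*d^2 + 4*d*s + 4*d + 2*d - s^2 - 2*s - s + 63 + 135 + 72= -4*d^2 + 6*d - s^2 + s*(4*d - 3) + 270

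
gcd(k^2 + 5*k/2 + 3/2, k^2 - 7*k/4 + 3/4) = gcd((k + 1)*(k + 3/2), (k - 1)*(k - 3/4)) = 1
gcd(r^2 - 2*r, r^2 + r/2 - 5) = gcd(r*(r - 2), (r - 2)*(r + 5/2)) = r - 2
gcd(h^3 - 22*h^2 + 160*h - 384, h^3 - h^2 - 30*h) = h - 6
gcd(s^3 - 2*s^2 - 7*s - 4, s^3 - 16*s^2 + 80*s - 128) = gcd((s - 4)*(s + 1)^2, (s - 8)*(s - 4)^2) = s - 4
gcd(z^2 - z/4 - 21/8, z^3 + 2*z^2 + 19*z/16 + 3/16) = 1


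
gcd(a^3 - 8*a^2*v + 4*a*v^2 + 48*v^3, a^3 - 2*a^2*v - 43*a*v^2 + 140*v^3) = -a + 4*v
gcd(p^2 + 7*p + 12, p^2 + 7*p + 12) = p^2 + 7*p + 12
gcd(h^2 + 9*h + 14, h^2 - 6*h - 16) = h + 2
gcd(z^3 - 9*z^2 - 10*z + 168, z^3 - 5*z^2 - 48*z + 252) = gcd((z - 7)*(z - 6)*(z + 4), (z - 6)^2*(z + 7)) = z - 6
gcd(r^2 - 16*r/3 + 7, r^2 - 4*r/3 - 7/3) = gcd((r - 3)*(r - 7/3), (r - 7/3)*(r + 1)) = r - 7/3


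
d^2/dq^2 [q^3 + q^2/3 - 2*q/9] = 6*q + 2/3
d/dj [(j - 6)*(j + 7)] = 2*j + 1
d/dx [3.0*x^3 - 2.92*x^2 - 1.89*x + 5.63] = 9.0*x^2 - 5.84*x - 1.89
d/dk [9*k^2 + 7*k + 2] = 18*k + 7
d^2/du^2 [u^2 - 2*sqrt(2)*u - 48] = 2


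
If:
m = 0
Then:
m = 0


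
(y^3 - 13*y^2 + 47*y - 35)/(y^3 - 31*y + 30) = (y - 7)/(y + 6)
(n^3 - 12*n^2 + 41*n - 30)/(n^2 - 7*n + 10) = (n^2 - 7*n + 6)/(n - 2)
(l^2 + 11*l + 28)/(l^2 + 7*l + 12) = (l + 7)/(l + 3)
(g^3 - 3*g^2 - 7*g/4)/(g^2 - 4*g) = (g^2 - 3*g - 7/4)/(g - 4)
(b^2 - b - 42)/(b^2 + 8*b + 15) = (b^2 - b - 42)/(b^2 + 8*b + 15)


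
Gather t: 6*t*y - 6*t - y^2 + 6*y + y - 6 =t*(6*y - 6) - y^2 + 7*y - 6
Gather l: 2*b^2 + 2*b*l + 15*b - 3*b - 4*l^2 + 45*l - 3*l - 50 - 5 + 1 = 2*b^2 + 12*b - 4*l^2 + l*(2*b + 42) - 54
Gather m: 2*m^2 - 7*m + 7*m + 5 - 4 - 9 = 2*m^2 - 8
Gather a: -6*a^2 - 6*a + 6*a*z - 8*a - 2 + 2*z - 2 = -6*a^2 + a*(6*z - 14) + 2*z - 4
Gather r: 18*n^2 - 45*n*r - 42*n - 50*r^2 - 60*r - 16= 18*n^2 - 42*n - 50*r^2 + r*(-45*n - 60) - 16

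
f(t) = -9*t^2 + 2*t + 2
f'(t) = 2 - 18*t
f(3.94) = -129.83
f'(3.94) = -68.92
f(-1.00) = -9.00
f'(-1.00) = 20.00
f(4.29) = -155.06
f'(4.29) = -75.22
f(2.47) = -47.97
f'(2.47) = -42.46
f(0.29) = 1.82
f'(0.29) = -3.22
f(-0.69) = -3.66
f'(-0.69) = 14.42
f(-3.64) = -124.53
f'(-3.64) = 67.52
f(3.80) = -120.36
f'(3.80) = -66.40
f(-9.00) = -745.00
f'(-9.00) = 164.00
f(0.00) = 2.00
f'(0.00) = 2.00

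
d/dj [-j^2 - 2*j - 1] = -2*j - 2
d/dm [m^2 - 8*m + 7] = 2*m - 8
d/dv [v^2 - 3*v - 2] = 2*v - 3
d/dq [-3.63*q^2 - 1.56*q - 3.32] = -7.26*q - 1.56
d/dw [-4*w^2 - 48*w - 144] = -8*w - 48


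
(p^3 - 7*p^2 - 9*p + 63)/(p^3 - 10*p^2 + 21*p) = (p + 3)/p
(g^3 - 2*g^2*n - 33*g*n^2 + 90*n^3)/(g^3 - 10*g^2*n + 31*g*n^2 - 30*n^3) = (g + 6*n)/(g - 2*n)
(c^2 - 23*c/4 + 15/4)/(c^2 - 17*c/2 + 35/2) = (4*c - 3)/(2*(2*c - 7))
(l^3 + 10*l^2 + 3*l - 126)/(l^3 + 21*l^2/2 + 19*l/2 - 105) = 2*(l - 3)/(2*l - 5)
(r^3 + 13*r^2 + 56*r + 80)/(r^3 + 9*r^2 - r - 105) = (r^2 + 8*r + 16)/(r^2 + 4*r - 21)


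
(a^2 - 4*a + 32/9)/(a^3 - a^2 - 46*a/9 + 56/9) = (3*a - 8)/(3*a^2 + a - 14)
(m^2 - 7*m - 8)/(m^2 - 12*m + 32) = (m + 1)/(m - 4)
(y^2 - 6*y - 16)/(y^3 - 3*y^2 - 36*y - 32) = (y + 2)/(y^2 + 5*y + 4)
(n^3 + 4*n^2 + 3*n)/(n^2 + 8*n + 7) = n*(n + 3)/(n + 7)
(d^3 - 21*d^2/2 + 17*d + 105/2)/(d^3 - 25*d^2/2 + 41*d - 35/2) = (2*d + 3)/(2*d - 1)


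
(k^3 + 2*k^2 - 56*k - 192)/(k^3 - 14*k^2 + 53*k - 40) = (k^2 + 10*k + 24)/(k^2 - 6*k + 5)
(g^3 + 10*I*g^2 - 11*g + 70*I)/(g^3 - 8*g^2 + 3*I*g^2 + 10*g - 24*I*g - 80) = (g + 7*I)/(g - 8)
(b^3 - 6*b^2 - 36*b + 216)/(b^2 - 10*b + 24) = (b^2 - 36)/(b - 4)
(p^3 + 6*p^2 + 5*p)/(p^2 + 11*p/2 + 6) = 2*p*(p^2 + 6*p + 5)/(2*p^2 + 11*p + 12)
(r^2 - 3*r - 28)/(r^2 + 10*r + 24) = (r - 7)/(r + 6)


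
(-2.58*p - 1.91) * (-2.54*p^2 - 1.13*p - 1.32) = 6.5532*p^3 + 7.7668*p^2 + 5.5639*p + 2.5212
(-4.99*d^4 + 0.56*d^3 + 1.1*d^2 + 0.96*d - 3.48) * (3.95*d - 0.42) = -19.7105*d^5 + 4.3078*d^4 + 4.1098*d^3 + 3.33*d^2 - 14.1492*d + 1.4616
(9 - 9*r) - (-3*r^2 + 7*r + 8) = 3*r^2 - 16*r + 1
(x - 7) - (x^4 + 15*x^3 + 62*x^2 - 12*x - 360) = -x^4 - 15*x^3 - 62*x^2 + 13*x + 353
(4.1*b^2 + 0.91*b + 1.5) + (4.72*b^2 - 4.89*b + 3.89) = 8.82*b^2 - 3.98*b + 5.39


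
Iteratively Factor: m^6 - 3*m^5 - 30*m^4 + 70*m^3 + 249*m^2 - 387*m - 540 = (m + 4)*(m^5 - 7*m^4 - 2*m^3 + 78*m^2 - 63*m - 135) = (m - 3)*(m + 4)*(m^4 - 4*m^3 - 14*m^2 + 36*m + 45) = (m - 3)*(m + 3)*(m + 4)*(m^3 - 7*m^2 + 7*m + 15) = (m - 3)*(m + 1)*(m + 3)*(m + 4)*(m^2 - 8*m + 15) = (m - 5)*(m - 3)*(m + 1)*(m + 3)*(m + 4)*(m - 3)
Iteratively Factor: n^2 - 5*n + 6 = (n - 3)*(n - 2)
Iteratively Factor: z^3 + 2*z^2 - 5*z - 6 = (z + 3)*(z^2 - z - 2) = (z + 1)*(z + 3)*(z - 2)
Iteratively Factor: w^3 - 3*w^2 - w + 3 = (w + 1)*(w^2 - 4*w + 3) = (w - 1)*(w + 1)*(w - 3)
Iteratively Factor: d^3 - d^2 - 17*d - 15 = (d + 1)*(d^2 - 2*d - 15) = (d - 5)*(d + 1)*(d + 3)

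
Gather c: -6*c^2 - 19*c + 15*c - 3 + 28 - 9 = -6*c^2 - 4*c + 16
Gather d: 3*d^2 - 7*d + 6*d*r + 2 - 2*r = 3*d^2 + d*(6*r - 7) - 2*r + 2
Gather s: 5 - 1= 4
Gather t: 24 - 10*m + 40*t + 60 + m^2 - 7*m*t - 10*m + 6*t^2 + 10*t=m^2 - 20*m + 6*t^2 + t*(50 - 7*m) + 84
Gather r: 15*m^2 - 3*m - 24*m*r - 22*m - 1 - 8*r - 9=15*m^2 - 25*m + r*(-24*m - 8) - 10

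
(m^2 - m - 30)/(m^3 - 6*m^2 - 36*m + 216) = (m + 5)/(m^2 - 36)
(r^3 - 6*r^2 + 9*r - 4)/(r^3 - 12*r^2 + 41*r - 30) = (r^2 - 5*r + 4)/(r^2 - 11*r + 30)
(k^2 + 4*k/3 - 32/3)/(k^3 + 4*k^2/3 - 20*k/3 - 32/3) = (k + 4)/(k^2 + 4*k + 4)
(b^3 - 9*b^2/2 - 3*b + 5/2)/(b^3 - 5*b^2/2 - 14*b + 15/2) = (b + 1)/(b + 3)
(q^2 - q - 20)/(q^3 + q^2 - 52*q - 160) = (q - 5)/(q^2 - 3*q - 40)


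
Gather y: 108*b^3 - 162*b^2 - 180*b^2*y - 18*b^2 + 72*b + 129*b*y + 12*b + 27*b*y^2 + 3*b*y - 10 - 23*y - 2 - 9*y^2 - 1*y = 108*b^3 - 180*b^2 + 84*b + y^2*(27*b - 9) + y*(-180*b^2 + 132*b - 24) - 12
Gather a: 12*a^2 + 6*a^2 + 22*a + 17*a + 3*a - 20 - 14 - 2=18*a^2 + 42*a - 36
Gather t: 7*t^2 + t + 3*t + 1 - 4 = 7*t^2 + 4*t - 3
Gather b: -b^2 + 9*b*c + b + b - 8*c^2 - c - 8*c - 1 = -b^2 + b*(9*c + 2) - 8*c^2 - 9*c - 1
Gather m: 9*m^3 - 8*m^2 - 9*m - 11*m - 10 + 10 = 9*m^3 - 8*m^2 - 20*m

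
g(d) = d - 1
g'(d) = 1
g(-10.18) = -11.18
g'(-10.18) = 1.00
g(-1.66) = -2.66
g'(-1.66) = 1.00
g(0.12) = -0.88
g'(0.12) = 1.00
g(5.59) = 4.59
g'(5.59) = 1.00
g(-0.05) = -1.05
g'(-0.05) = 1.00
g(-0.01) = -1.01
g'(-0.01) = 1.00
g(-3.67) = -4.67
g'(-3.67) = 1.00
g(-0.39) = -1.39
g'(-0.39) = 1.00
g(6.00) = 5.00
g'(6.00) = 1.00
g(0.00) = -1.00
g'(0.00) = 1.00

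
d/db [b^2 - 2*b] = 2*b - 2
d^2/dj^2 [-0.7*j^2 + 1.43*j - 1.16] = -1.40000000000000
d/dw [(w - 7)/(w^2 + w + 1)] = (w^2 + w - (w - 7)*(2*w + 1) + 1)/(w^2 + w + 1)^2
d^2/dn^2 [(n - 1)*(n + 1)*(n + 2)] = 6*n + 4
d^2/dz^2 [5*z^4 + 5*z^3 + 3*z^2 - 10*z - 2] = 60*z^2 + 30*z + 6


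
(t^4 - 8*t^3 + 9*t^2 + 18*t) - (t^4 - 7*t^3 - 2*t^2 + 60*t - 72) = -t^3 + 11*t^2 - 42*t + 72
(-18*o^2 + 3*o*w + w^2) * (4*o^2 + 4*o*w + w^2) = -72*o^4 - 60*o^3*w - 2*o^2*w^2 + 7*o*w^3 + w^4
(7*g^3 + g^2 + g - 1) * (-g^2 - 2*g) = -7*g^5 - 15*g^4 - 3*g^3 - g^2 + 2*g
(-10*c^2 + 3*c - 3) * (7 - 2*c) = 20*c^3 - 76*c^2 + 27*c - 21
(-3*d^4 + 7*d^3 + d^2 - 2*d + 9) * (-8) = 24*d^4 - 56*d^3 - 8*d^2 + 16*d - 72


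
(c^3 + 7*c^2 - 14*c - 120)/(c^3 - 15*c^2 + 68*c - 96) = (c^2 + 11*c + 30)/(c^2 - 11*c + 24)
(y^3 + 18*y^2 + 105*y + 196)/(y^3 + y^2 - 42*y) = (y^2 + 11*y + 28)/(y*(y - 6))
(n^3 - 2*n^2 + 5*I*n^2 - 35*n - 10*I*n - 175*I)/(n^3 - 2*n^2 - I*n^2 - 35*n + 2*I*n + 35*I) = (n + 5*I)/(n - I)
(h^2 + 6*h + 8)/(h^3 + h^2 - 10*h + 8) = (h + 2)/(h^2 - 3*h + 2)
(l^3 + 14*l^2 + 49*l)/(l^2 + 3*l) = (l^2 + 14*l + 49)/(l + 3)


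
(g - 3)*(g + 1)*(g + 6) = g^3 + 4*g^2 - 15*g - 18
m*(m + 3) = m^2 + 3*m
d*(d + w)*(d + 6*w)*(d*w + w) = d^4*w + 7*d^3*w^2 + d^3*w + 6*d^2*w^3 + 7*d^2*w^2 + 6*d*w^3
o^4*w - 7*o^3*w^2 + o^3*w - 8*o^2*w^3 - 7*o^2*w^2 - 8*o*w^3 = o*(o - 8*w)*(o + w)*(o*w + w)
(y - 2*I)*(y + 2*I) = y^2 + 4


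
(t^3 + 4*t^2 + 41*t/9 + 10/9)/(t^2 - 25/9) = (3*t^2 + 7*t + 2)/(3*t - 5)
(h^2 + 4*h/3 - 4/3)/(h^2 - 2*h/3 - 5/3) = (-3*h^2 - 4*h + 4)/(-3*h^2 + 2*h + 5)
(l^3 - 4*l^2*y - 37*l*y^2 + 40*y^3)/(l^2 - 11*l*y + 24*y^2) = (-l^2 - 4*l*y + 5*y^2)/(-l + 3*y)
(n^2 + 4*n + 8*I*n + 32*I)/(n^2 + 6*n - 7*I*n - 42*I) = (n^2 + n*(4 + 8*I) + 32*I)/(n^2 + n*(6 - 7*I) - 42*I)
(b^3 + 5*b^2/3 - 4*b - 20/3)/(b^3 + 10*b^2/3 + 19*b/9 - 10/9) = 3*(b - 2)/(3*b - 1)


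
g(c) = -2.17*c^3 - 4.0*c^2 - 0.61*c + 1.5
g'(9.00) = -599.92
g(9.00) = -1909.92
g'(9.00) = -599.92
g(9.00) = -1909.92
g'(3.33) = -99.44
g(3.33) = -125.02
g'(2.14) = -47.54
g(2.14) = -39.39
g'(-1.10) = 0.31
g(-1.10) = 0.22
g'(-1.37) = -1.87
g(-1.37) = 0.41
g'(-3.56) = -54.64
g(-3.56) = 50.88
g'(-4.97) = -121.65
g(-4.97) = 172.12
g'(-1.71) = -5.97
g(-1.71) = 1.70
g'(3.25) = -95.37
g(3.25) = -117.22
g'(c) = -6.51*c^2 - 8.0*c - 0.61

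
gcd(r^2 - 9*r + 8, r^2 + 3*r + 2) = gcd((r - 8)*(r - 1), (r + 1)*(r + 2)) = 1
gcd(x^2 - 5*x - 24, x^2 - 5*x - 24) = x^2 - 5*x - 24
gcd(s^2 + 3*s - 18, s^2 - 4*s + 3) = s - 3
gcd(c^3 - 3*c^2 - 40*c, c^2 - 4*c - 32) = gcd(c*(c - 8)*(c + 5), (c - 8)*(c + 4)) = c - 8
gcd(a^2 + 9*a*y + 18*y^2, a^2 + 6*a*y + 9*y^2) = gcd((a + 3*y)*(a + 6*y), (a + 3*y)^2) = a + 3*y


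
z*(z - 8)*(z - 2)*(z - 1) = z^4 - 11*z^3 + 26*z^2 - 16*z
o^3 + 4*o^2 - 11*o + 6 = (o - 1)^2*(o + 6)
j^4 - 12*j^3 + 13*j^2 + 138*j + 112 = (j - 8)*(j - 7)*(j + 1)*(j + 2)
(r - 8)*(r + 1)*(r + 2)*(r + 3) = r^4 - 2*r^3 - 37*r^2 - 82*r - 48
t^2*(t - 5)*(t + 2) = t^4 - 3*t^3 - 10*t^2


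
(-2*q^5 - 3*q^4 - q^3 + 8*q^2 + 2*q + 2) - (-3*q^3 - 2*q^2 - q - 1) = -2*q^5 - 3*q^4 + 2*q^3 + 10*q^2 + 3*q + 3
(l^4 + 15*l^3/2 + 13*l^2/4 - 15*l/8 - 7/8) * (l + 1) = l^5 + 17*l^4/2 + 43*l^3/4 + 11*l^2/8 - 11*l/4 - 7/8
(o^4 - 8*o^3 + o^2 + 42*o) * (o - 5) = o^5 - 13*o^4 + 41*o^3 + 37*o^2 - 210*o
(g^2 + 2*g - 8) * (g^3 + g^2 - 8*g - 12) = g^5 + 3*g^4 - 14*g^3 - 36*g^2 + 40*g + 96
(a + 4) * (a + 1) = a^2 + 5*a + 4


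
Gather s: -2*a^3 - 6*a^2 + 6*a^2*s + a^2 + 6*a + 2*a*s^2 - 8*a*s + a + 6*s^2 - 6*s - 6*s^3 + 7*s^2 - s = -2*a^3 - 5*a^2 + 7*a - 6*s^3 + s^2*(2*a + 13) + s*(6*a^2 - 8*a - 7)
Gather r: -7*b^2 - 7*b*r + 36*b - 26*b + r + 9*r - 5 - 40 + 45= -7*b^2 + 10*b + r*(10 - 7*b)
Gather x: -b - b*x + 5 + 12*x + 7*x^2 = -b + 7*x^2 + x*(12 - b) + 5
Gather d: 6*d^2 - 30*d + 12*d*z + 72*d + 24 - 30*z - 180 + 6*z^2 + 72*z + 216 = 6*d^2 + d*(12*z + 42) + 6*z^2 + 42*z + 60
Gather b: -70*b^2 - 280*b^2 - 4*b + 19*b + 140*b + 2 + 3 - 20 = -350*b^2 + 155*b - 15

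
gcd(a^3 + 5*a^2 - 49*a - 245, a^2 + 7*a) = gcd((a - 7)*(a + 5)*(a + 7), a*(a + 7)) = a + 7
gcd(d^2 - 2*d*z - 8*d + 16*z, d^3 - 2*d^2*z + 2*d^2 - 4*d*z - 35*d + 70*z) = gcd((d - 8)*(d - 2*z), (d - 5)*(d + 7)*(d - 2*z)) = -d + 2*z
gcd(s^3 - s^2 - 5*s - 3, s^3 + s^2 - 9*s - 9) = s^2 - 2*s - 3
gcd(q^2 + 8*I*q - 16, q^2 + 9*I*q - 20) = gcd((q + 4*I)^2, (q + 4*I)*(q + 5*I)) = q + 4*I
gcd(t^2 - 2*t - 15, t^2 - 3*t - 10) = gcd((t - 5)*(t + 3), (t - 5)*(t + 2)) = t - 5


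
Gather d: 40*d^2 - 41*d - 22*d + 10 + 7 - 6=40*d^2 - 63*d + 11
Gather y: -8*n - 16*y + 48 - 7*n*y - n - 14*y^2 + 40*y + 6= -9*n - 14*y^2 + y*(24 - 7*n) + 54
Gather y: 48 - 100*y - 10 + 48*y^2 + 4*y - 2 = 48*y^2 - 96*y + 36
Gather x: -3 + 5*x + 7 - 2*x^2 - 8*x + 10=-2*x^2 - 3*x + 14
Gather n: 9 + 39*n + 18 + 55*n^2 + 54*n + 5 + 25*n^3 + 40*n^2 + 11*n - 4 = 25*n^3 + 95*n^2 + 104*n + 28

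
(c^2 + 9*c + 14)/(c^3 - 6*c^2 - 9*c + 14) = (c + 7)/(c^2 - 8*c + 7)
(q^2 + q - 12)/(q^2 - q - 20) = (q - 3)/(q - 5)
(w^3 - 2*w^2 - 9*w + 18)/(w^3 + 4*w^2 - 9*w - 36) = (w - 2)/(w + 4)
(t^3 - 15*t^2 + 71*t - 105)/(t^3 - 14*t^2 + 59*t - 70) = (t - 3)/(t - 2)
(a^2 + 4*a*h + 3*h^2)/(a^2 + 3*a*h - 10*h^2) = (a^2 + 4*a*h + 3*h^2)/(a^2 + 3*a*h - 10*h^2)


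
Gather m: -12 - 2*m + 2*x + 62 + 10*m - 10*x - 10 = 8*m - 8*x + 40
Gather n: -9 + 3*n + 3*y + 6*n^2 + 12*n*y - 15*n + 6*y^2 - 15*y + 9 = 6*n^2 + n*(12*y - 12) + 6*y^2 - 12*y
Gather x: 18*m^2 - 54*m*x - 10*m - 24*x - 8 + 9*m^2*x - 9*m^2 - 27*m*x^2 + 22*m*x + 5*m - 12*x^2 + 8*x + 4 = 9*m^2 - 5*m + x^2*(-27*m - 12) + x*(9*m^2 - 32*m - 16) - 4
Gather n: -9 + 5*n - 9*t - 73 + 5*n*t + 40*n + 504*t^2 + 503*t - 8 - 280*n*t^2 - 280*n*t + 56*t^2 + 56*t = n*(-280*t^2 - 275*t + 45) + 560*t^2 + 550*t - 90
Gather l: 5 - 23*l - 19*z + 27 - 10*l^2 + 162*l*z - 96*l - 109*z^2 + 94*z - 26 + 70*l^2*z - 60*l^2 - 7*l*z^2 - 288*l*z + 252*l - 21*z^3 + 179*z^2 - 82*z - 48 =l^2*(70*z - 70) + l*(-7*z^2 - 126*z + 133) - 21*z^3 + 70*z^2 - 7*z - 42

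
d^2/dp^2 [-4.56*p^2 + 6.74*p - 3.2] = -9.12000000000000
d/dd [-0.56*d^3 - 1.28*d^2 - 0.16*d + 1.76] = -1.68*d^2 - 2.56*d - 0.16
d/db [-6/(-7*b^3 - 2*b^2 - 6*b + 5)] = 6*(-21*b^2 - 4*b - 6)/(7*b^3 + 2*b^2 + 6*b - 5)^2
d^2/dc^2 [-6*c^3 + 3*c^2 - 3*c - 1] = 6 - 36*c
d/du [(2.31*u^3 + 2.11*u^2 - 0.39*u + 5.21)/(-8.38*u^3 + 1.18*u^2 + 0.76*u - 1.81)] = (-7.105427357601e-15*u^5 + 20.4076*u^4 - 3.0252*u^3 + 120.4999*u^2 - 19.9338*u - 3.2537)/(70.2244*u^6 - 19.7768*u^5 - 11.3452*u^4 + 32.1292*u^3 - 3.694*u^2 - 2.7512*u + 3.2761)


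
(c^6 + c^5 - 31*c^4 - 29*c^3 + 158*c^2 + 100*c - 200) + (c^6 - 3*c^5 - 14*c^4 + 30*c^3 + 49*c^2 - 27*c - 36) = 2*c^6 - 2*c^5 - 45*c^4 + c^3 + 207*c^2 + 73*c - 236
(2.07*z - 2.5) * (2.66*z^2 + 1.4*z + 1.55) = 5.5062*z^3 - 3.752*z^2 - 0.2915*z - 3.875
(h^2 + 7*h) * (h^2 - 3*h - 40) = h^4 + 4*h^3 - 61*h^2 - 280*h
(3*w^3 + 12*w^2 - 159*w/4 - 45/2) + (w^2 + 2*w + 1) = 3*w^3 + 13*w^2 - 151*w/4 - 43/2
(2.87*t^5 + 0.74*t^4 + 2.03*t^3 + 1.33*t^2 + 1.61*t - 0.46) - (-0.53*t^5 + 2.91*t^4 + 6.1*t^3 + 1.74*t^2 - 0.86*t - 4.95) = 3.4*t^5 - 2.17*t^4 - 4.07*t^3 - 0.41*t^2 + 2.47*t + 4.49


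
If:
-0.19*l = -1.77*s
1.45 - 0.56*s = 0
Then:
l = 24.12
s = 2.59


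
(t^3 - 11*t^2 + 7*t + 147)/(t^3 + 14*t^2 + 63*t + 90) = (t^2 - 14*t + 49)/(t^2 + 11*t + 30)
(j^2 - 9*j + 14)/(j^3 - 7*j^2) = (j - 2)/j^2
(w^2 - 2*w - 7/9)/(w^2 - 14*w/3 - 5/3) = (w - 7/3)/(w - 5)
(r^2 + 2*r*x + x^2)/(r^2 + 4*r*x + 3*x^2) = (r + x)/(r + 3*x)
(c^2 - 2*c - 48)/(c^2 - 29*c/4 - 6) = 4*(c + 6)/(4*c + 3)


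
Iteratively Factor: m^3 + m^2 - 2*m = (m)*(m^2 + m - 2) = m*(m + 2)*(m - 1)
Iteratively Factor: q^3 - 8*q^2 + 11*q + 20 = (q - 4)*(q^2 - 4*q - 5) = (q - 5)*(q - 4)*(q + 1)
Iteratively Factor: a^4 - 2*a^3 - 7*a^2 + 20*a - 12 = (a + 3)*(a^3 - 5*a^2 + 8*a - 4) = (a - 2)*(a + 3)*(a^2 - 3*a + 2) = (a - 2)^2*(a + 3)*(a - 1)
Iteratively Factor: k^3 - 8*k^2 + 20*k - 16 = (k - 2)*(k^2 - 6*k + 8) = (k - 2)^2*(k - 4)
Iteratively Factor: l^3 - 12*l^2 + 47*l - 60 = (l - 3)*(l^2 - 9*l + 20) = (l - 5)*(l - 3)*(l - 4)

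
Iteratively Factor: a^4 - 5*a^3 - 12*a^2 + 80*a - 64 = (a - 1)*(a^3 - 4*a^2 - 16*a + 64) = (a - 4)*(a - 1)*(a^2 - 16) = (a - 4)*(a - 1)*(a + 4)*(a - 4)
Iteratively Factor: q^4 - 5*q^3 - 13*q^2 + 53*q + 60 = (q - 5)*(q^3 - 13*q - 12) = (q - 5)*(q + 3)*(q^2 - 3*q - 4) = (q - 5)*(q - 4)*(q + 3)*(q + 1)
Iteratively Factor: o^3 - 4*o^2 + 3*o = (o - 3)*(o^2 - o) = o*(o - 3)*(o - 1)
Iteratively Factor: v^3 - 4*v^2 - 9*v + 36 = (v - 3)*(v^2 - v - 12) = (v - 3)*(v + 3)*(v - 4)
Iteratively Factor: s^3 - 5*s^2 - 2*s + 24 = (s - 4)*(s^2 - s - 6) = (s - 4)*(s + 2)*(s - 3)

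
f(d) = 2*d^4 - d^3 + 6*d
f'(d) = 8*d^3 - 3*d^2 + 6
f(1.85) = 28.20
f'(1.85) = 46.39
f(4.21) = 578.93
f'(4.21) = 549.78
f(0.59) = 3.58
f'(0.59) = 6.60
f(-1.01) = -2.95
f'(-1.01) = -5.30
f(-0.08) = -0.48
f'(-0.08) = 5.98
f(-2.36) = 61.03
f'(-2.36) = -115.86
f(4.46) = 729.39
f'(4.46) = 656.06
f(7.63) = 6380.00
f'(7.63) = 3384.91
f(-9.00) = 13797.00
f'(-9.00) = -6069.00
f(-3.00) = 171.00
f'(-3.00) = -237.00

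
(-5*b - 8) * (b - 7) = -5*b^2 + 27*b + 56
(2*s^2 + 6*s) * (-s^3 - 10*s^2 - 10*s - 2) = -2*s^5 - 26*s^4 - 80*s^3 - 64*s^2 - 12*s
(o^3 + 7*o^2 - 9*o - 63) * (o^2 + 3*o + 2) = o^5 + 10*o^4 + 14*o^3 - 76*o^2 - 207*o - 126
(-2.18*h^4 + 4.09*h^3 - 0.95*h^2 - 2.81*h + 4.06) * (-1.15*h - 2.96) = 2.507*h^5 + 1.7493*h^4 - 11.0139*h^3 + 6.0435*h^2 + 3.6486*h - 12.0176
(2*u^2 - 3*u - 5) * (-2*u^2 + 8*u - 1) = -4*u^4 + 22*u^3 - 16*u^2 - 37*u + 5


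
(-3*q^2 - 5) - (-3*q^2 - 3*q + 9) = 3*q - 14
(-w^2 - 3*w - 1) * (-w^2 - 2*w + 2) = w^4 + 5*w^3 + 5*w^2 - 4*w - 2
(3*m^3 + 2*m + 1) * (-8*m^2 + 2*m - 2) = -24*m^5 + 6*m^4 - 22*m^3 - 4*m^2 - 2*m - 2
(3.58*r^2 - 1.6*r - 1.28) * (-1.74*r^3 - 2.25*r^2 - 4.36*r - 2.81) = -6.2292*r^5 - 5.271*r^4 - 9.7816*r^3 - 0.2038*r^2 + 10.0768*r + 3.5968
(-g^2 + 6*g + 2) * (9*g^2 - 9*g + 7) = -9*g^4 + 63*g^3 - 43*g^2 + 24*g + 14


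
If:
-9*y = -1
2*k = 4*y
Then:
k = 2/9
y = 1/9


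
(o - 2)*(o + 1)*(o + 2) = o^3 + o^2 - 4*o - 4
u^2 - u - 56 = (u - 8)*(u + 7)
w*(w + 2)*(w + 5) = w^3 + 7*w^2 + 10*w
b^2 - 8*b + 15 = (b - 5)*(b - 3)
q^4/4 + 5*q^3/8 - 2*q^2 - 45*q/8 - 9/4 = (q/4 + 1/2)*(q - 3)*(q + 1/2)*(q + 3)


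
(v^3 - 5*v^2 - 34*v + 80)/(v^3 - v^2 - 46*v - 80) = (v - 2)/(v + 2)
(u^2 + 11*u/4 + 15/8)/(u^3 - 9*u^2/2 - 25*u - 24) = (u + 5/4)/(u^2 - 6*u - 16)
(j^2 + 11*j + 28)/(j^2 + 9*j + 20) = (j + 7)/(j + 5)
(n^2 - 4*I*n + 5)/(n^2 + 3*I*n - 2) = (n - 5*I)/(n + 2*I)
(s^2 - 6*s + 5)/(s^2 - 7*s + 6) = (s - 5)/(s - 6)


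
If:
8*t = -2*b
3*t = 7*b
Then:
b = 0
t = 0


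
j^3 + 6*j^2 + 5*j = j*(j + 1)*(j + 5)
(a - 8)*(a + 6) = a^2 - 2*a - 48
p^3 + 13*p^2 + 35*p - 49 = (p - 1)*(p + 7)^2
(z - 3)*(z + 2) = z^2 - z - 6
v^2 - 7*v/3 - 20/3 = (v - 4)*(v + 5/3)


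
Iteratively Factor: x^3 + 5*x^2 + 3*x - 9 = (x + 3)*(x^2 + 2*x - 3) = (x + 3)^2*(x - 1)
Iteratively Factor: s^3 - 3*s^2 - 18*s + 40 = (s + 4)*(s^2 - 7*s + 10) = (s - 2)*(s + 4)*(s - 5)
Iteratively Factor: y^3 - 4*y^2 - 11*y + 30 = (y + 3)*(y^2 - 7*y + 10) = (y - 2)*(y + 3)*(y - 5)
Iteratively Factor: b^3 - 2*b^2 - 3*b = (b - 3)*(b^2 + b) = (b - 3)*(b + 1)*(b)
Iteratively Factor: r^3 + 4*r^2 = (r)*(r^2 + 4*r) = r*(r + 4)*(r)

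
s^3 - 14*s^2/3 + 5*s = s*(s - 3)*(s - 5/3)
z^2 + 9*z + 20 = (z + 4)*(z + 5)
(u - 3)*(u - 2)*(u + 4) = u^3 - u^2 - 14*u + 24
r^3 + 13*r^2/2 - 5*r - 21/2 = (r - 3/2)*(r + 1)*(r + 7)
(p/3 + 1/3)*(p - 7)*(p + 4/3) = p^3/3 - 14*p^2/9 - 5*p - 28/9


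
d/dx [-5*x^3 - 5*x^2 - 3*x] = -15*x^2 - 10*x - 3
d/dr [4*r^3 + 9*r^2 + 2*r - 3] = 12*r^2 + 18*r + 2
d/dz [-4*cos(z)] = 4*sin(z)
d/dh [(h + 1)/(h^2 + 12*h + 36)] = (4 - h)/(h^3 + 18*h^2 + 108*h + 216)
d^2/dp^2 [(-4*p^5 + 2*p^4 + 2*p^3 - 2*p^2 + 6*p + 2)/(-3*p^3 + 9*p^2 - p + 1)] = 24*(3*p^9 - 27*p^8 + 84*p^7 - 42*p^6 + 20*p^5 + 17*p^4 + 8*p^3 - 56*p^2 + 16*p + 1)/(27*p^9 - 243*p^8 + 756*p^7 - 918*p^6 + 414*p^5 - 288*p^4 + 64*p^3 - 30*p^2 + 3*p - 1)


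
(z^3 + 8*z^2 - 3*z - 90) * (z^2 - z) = z^5 + 7*z^4 - 11*z^3 - 87*z^2 + 90*z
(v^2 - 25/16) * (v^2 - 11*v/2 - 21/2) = v^4 - 11*v^3/2 - 193*v^2/16 + 275*v/32 + 525/32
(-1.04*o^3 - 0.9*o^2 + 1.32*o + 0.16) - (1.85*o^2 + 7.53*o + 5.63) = -1.04*o^3 - 2.75*o^2 - 6.21*o - 5.47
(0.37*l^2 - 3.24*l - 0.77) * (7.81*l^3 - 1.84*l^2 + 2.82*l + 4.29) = 2.8897*l^5 - 25.9852*l^4 + 0.991300000000001*l^3 - 6.1327*l^2 - 16.071*l - 3.3033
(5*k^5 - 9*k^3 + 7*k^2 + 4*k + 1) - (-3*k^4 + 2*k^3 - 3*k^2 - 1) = 5*k^5 + 3*k^4 - 11*k^3 + 10*k^2 + 4*k + 2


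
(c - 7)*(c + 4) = c^2 - 3*c - 28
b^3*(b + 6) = b^4 + 6*b^3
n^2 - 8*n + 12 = (n - 6)*(n - 2)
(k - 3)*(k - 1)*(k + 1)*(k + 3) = k^4 - 10*k^2 + 9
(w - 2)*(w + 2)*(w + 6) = w^3 + 6*w^2 - 4*w - 24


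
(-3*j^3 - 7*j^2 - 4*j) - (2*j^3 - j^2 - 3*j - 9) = -5*j^3 - 6*j^2 - j + 9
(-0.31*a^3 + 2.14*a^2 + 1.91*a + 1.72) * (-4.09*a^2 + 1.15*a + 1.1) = 1.2679*a^5 - 9.1091*a^4 - 5.6919*a^3 - 2.4843*a^2 + 4.079*a + 1.892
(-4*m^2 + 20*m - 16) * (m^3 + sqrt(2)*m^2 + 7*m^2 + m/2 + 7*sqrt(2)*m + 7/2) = -4*m^5 - 8*m^4 - 4*sqrt(2)*m^4 - 8*sqrt(2)*m^3 + 122*m^3 - 116*m^2 + 124*sqrt(2)*m^2 - 112*sqrt(2)*m + 62*m - 56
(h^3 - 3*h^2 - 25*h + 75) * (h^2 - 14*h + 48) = h^5 - 17*h^4 + 65*h^3 + 281*h^2 - 2250*h + 3600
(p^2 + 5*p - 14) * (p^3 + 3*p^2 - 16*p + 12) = p^5 + 8*p^4 - 15*p^3 - 110*p^2 + 284*p - 168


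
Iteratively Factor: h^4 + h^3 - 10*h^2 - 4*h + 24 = (h + 2)*(h^3 - h^2 - 8*h + 12) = (h + 2)*(h + 3)*(h^2 - 4*h + 4) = (h - 2)*(h + 2)*(h + 3)*(h - 2)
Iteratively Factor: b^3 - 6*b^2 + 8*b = (b)*(b^2 - 6*b + 8) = b*(b - 4)*(b - 2)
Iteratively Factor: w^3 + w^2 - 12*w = (w)*(w^2 + w - 12) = w*(w + 4)*(w - 3)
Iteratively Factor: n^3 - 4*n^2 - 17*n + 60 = (n - 3)*(n^2 - n - 20) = (n - 3)*(n + 4)*(n - 5)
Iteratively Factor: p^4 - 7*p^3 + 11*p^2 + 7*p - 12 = (p - 3)*(p^3 - 4*p^2 - p + 4) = (p - 3)*(p + 1)*(p^2 - 5*p + 4) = (p - 4)*(p - 3)*(p + 1)*(p - 1)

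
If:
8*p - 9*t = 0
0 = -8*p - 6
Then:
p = -3/4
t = -2/3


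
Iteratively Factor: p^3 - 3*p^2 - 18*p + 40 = (p + 4)*(p^2 - 7*p + 10) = (p - 5)*(p + 4)*(p - 2)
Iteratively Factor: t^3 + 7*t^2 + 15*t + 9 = (t + 3)*(t^2 + 4*t + 3) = (t + 3)^2*(t + 1)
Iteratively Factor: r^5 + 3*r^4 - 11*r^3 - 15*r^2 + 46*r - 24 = (r - 1)*(r^4 + 4*r^3 - 7*r^2 - 22*r + 24) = (r - 2)*(r - 1)*(r^3 + 6*r^2 + 5*r - 12) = (r - 2)*(r - 1)*(r + 3)*(r^2 + 3*r - 4) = (r - 2)*(r - 1)*(r + 3)*(r + 4)*(r - 1)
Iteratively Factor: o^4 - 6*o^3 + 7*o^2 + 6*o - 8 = (o - 4)*(o^3 - 2*o^2 - o + 2) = (o - 4)*(o - 1)*(o^2 - o - 2) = (o - 4)*(o - 1)*(o + 1)*(o - 2)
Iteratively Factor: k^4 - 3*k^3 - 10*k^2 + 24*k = (k - 4)*(k^3 + k^2 - 6*k) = k*(k - 4)*(k^2 + k - 6) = k*(k - 4)*(k - 2)*(k + 3)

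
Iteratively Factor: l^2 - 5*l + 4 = (l - 1)*(l - 4)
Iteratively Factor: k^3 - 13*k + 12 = (k - 1)*(k^2 + k - 12) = (k - 1)*(k + 4)*(k - 3)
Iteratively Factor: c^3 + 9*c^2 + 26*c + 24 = (c + 4)*(c^2 + 5*c + 6) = (c + 3)*(c + 4)*(c + 2)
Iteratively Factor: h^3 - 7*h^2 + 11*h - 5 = (h - 1)*(h^2 - 6*h + 5) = (h - 1)^2*(h - 5)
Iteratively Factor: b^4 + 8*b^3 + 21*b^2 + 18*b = (b)*(b^3 + 8*b^2 + 21*b + 18) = b*(b + 3)*(b^2 + 5*b + 6) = b*(b + 2)*(b + 3)*(b + 3)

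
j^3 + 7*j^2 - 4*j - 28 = (j - 2)*(j + 2)*(j + 7)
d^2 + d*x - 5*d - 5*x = (d - 5)*(d + x)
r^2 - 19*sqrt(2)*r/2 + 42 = (r - 6*sqrt(2))*(r - 7*sqrt(2)/2)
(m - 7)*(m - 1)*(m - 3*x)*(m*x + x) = m^4*x - 3*m^3*x^2 - 7*m^3*x + 21*m^2*x^2 - m^2*x + 3*m*x^2 + 7*m*x - 21*x^2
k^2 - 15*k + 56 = (k - 8)*(k - 7)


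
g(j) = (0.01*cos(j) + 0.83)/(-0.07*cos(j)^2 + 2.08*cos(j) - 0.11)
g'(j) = (-0.14*sin(j)*cos(j) + 2.08*sin(j))*(0.01*cos(j) + 0.83)/(-0.07*cos(j)^2 + 2.08*cos(j) - 0.11)^2 - 0.01*sin(j)/(-0.07*cos(j)^2 + 2.08*cos(j) - 0.11)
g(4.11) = -0.63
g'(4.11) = -0.86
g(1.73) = -1.88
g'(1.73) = 8.84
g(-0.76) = 0.62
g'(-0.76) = -0.61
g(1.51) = 51.53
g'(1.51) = 6608.49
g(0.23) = 0.45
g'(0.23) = 0.11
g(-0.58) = 0.53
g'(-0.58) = -0.36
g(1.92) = -1.00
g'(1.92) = 2.41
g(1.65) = -3.02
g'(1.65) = 22.89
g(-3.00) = -0.37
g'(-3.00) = -0.05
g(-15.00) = -0.48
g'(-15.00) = -0.39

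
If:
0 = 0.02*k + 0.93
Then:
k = -46.50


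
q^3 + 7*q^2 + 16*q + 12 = (q + 2)^2*(q + 3)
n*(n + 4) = n^2 + 4*n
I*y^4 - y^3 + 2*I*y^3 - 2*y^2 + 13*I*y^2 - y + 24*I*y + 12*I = (y + 1)*(y - 3*I)*(y + 4*I)*(I*y + I)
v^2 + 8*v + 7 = (v + 1)*(v + 7)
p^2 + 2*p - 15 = (p - 3)*(p + 5)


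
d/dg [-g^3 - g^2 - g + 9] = -3*g^2 - 2*g - 1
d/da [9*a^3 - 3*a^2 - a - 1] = 27*a^2 - 6*a - 1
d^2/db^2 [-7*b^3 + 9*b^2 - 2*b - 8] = 18 - 42*b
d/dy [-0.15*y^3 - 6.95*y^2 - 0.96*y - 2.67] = -0.45*y^2 - 13.9*y - 0.96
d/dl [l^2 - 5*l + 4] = 2*l - 5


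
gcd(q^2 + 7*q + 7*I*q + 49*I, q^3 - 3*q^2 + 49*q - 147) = q + 7*I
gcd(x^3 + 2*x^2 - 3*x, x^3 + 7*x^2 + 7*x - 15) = x^2 + 2*x - 3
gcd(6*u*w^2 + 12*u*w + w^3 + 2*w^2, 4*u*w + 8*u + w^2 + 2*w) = w + 2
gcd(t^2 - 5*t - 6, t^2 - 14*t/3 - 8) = t - 6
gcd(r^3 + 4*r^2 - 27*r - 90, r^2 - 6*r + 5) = r - 5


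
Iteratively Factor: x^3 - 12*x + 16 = (x - 2)*(x^2 + 2*x - 8) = (x - 2)^2*(x + 4)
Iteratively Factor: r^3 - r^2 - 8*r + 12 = (r + 3)*(r^2 - 4*r + 4) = (r - 2)*(r + 3)*(r - 2)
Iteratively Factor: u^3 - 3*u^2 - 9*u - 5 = (u + 1)*(u^2 - 4*u - 5) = (u - 5)*(u + 1)*(u + 1)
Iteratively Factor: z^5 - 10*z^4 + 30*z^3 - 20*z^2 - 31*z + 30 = (z + 1)*(z^4 - 11*z^3 + 41*z^2 - 61*z + 30) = (z - 2)*(z + 1)*(z^3 - 9*z^2 + 23*z - 15) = (z - 5)*(z - 2)*(z + 1)*(z^2 - 4*z + 3) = (z - 5)*(z - 2)*(z - 1)*(z + 1)*(z - 3)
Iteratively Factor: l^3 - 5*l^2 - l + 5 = (l - 5)*(l^2 - 1) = (l - 5)*(l + 1)*(l - 1)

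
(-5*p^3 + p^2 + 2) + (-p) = -5*p^3 + p^2 - p + 2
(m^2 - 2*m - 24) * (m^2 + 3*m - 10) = m^4 + m^3 - 40*m^2 - 52*m + 240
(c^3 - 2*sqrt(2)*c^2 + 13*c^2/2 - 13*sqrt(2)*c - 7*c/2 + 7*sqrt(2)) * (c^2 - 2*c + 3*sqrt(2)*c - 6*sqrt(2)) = c^5 + sqrt(2)*c^4 + 9*c^4/2 - 57*c^3/2 + 9*sqrt(2)*c^3/2 - 47*c^2 - 33*sqrt(2)*c^2/2 + 7*sqrt(2)*c + 198*c - 84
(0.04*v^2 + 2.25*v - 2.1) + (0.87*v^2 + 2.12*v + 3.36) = 0.91*v^2 + 4.37*v + 1.26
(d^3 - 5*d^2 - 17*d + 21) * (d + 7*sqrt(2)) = d^4 - 5*d^3 + 7*sqrt(2)*d^3 - 35*sqrt(2)*d^2 - 17*d^2 - 119*sqrt(2)*d + 21*d + 147*sqrt(2)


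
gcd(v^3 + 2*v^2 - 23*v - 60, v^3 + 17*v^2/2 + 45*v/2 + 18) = v^2 + 7*v + 12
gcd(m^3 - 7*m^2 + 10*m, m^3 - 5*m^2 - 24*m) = m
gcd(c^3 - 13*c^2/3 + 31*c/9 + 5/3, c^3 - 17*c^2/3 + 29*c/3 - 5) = c^2 - 14*c/3 + 5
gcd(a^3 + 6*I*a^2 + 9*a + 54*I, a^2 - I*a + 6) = a - 3*I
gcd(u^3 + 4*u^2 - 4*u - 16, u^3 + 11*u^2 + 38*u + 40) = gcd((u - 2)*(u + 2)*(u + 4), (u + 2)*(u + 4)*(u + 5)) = u^2 + 6*u + 8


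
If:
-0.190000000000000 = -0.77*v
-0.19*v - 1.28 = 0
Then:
No Solution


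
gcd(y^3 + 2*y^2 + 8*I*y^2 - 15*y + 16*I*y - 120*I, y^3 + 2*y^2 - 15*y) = y^2 + 2*y - 15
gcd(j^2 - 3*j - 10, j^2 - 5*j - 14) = j + 2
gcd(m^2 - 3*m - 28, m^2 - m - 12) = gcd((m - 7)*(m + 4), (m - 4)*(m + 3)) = 1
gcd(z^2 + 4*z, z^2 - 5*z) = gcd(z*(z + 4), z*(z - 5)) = z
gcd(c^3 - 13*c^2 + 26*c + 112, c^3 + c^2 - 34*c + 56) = 1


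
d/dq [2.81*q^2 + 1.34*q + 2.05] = 5.62*q + 1.34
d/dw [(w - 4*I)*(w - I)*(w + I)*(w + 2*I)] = 4*w^3 - 6*I*w^2 + 18*w - 2*I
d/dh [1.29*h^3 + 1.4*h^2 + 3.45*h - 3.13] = 3.87*h^2 + 2.8*h + 3.45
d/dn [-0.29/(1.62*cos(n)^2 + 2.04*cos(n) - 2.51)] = -(0.9396*cos(n) + 0.5916)*sin(n)/(1.62*cos(n)^2 + 2.04*cos(n) - 2.51)^2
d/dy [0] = 0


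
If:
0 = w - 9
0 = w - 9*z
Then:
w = 9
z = 1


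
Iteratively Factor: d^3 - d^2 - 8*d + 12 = (d - 2)*(d^2 + d - 6) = (d - 2)*(d + 3)*(d - 2)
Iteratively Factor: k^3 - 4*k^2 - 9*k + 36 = (k - 3)*(k^2 - k - 12) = (k - 4)*(k - 3)*(k + 3)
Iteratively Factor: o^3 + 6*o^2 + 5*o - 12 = (o + 4)*(o^2 + 2*o - 3) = (o + 3)*(o + 4)*(o - 1)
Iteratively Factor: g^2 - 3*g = (g)*(g - 3)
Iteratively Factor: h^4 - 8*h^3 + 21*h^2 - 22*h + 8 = (h - 4)*(h^3 - 4*h^2 + 5*h - 2) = (h - 4)*(h - 1)*(h^2 - 3*h + 2) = (h - 4)*(h - 2)*(h - 1)*(h - 1)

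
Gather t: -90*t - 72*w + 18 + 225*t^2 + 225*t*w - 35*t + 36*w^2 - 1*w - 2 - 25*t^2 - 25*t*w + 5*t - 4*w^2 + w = 200*t^2 + t*(200*w - 120) + 32*w^2 - 72*w + 16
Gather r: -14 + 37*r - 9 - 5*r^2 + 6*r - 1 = -5*r^2 + 43*r - 24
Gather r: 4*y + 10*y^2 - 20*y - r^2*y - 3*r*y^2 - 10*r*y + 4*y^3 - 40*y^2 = -r^2*y + r*(-3*y^2 - 10*y) + 4*y^3 - 30*y^2 - 16*y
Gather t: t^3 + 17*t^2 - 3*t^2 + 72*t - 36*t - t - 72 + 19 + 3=t^3 + 14*t^2 + 35*t - 50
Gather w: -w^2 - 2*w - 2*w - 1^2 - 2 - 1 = -w^2 - 4*w - 4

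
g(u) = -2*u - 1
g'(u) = -2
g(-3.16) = 5.32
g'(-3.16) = -2.00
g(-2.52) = 4.04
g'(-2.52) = -2.00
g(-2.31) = 3.62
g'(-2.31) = -2.00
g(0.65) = -2.30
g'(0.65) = -2.00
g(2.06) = -5.12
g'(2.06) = -2.00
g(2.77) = -6.54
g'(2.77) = -2.00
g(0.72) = -2.44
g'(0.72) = -2.00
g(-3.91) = 6.82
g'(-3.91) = -2.00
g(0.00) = -1.00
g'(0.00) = -2.00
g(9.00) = -19.00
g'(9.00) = -2.00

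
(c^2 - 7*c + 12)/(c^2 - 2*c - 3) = (c - 4)/(c + 1)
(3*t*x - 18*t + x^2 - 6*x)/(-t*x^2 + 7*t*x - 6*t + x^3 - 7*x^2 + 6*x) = (3*t + x)/(-t*x + t + x^2 - x)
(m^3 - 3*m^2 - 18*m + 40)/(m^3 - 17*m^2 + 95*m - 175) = (m^2 + 2*m - 8)/(m^2 - 12*m + 35)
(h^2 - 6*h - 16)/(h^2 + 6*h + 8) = (h - 8)/(h + 4)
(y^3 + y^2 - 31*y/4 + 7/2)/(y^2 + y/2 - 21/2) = (y^2 - 5*y/2 + 1)/(y - 3)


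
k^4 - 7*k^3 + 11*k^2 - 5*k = k*(k - 5)*(k - 1)^2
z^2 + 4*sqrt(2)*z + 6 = (z + sqrt(2))*(z + 3*sqrt(2))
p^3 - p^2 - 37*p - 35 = (p - 7)*(p + 1)*(p + 5)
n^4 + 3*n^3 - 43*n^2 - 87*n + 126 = (n - 6)*(n - 1)*(n + 3)*(n + 7)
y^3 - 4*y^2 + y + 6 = (y - 3)*(y - 2)*(y + 1)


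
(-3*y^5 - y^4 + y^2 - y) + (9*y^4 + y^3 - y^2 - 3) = -3*y^5 + 8*y^4 + y^3 - y - 3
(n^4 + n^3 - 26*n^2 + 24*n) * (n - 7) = n^5 - 6*n^4 - 33*n^3 + 206*n^2 - 168*n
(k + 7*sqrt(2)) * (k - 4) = k^2 - 4*k + 7*sqrt(2)*k - 28*sqrt(2)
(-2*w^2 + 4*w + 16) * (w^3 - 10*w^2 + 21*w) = -2*w^5 + 24*w^4 - 66*w^3 - 76*w^2 + 336*w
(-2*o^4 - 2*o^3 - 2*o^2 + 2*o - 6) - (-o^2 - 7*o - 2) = -2*o^4 - 2*o^3 - o^2 + 9*o - 4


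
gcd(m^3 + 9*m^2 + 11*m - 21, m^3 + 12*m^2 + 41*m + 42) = m^2 + 10*m + 21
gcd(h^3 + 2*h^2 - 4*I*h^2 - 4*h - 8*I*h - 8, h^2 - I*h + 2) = h - 2*I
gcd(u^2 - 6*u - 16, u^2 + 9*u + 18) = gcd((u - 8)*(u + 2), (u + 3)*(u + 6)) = 1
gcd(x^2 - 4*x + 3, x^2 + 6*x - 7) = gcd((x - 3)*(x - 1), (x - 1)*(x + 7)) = x - 1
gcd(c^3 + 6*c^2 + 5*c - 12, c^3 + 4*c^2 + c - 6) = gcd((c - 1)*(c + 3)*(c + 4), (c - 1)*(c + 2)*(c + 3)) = c^2 + 2*c - 3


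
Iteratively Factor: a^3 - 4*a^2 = (a)*(a^2 - 4*a) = a^2*(a - 4)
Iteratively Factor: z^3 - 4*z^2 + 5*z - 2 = (z - 2)*(z^2 - 2*z + 1) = (z - 2)*(z - 1)*(z - 1)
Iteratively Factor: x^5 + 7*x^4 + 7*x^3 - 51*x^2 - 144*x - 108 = (x - 3)*(x^4 + 10*x^3 + 37*x^2 + 60*x + 36) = (x - 3)*(x + 2)*(x^3 + 8*x^2 + 21*x + 18) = (x - 3)*(x + 2)^2*(x^2 + 6*x + 9) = (x - 3)*(x + 2)^2*(x + 3)*(x + 3)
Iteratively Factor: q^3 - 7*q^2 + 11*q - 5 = (q - 1)*(q^2 - 6*q + 5) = (q - 1)^2*(q - 5)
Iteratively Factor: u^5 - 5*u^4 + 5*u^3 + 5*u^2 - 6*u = (u - 1)*(u^4 - 4*u^3 + u^2 + 6*u) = (u - 2)*(u - 1)*(u^3 - 2*u^2 - 3*u) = u*(u - 2)*(u - 1)*(u^2 - 2*u - 3) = u*(u - 3)*(u - 2)*(u - 1)*(u + 1)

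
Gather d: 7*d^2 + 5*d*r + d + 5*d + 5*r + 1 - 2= 7*d^2 + d*(5*r + 6) + 5*r - 1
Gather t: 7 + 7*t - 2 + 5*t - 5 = 12*t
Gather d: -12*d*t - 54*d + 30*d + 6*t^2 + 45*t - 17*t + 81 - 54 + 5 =d*(-12*t - 24) + 6*t^2 + 28*t + 32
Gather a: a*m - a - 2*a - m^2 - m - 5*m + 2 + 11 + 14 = a*(m - 3) - m^2 - 6*m + 27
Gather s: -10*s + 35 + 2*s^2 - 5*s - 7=2*s^2 - 15*s + 28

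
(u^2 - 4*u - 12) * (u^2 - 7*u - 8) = u^4 - 11*u^3 + 8*u^2 + 116*u + 96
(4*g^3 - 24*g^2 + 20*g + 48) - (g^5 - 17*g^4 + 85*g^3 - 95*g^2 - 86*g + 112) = -g^5 + 17*g^4 - 81*g^3 + 71*g^2 + 106*g - 64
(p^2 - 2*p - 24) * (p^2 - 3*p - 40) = p^4 - 5*p^3 - 58*p^2 + 152*p + 960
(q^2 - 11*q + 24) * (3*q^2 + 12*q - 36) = 3*q^4 - 21*q^3 - 96*q^2 + 684*q - 864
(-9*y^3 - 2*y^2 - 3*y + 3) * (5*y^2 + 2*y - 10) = -45*y^5 - 28*y^4 + 71*y^3 + 29*y^2 + 36*y - 30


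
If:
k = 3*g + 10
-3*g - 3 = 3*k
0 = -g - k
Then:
No Solution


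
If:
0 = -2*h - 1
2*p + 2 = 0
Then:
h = -1/2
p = -1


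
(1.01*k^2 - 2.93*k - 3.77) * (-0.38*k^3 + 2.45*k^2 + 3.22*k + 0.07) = -0.3838*k^5 + 3.5879*k^4 - 2.4937*k^3 - 18.6004*k^2 - 12.3445*k - 0.2639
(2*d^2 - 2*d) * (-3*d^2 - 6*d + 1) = -6*d^4 - 6*d^3 + 14*d^2 - 2*d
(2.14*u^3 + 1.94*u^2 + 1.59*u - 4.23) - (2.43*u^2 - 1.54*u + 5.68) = 2.14*u^3 - 0.49*u^2 + 3.13*u - 9.91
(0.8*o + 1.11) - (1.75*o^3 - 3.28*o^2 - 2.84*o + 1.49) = -1.75*o^3 + 3.28*o^2 + 3.64*o - 0.38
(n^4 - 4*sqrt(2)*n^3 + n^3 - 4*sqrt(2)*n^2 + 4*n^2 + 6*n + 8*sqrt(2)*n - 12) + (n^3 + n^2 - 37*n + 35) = n^4 - 4*sqrt(2)*n^3 + 2*n^3 - 4*sqrt(2)*n^2 + 5*n^2 - 31*n + 8*sqrt(2)*n + 23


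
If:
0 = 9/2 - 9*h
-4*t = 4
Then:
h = 1/2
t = -1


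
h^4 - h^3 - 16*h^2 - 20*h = h*(h - 5)*(h + 2)^2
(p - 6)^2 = p^2 - 12*p + 36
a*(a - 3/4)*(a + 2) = a^3 + 5*a^2/4 - 3*a/2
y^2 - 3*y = y*(y - 3)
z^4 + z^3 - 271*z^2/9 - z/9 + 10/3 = (z - 5)*(z - 1/3)*(z + 1/3)*(z + 6)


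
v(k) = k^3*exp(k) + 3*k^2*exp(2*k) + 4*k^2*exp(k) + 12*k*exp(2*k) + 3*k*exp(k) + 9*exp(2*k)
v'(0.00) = 33.00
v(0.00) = 9.00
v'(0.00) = 33.00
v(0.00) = 9.00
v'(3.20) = 116309.35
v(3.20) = 49060.38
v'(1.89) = 5105.62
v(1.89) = 2034.44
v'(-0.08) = 25.55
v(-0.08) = 6.67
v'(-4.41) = 0.06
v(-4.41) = -0.26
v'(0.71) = 254.64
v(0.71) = 87.90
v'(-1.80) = -0.12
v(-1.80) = 0.21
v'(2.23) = 11644.09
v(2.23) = 4733.41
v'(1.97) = 6205.22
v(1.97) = 2485.47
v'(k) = k^3*exp(k) + 6*k^2*exp(2*k) + 7*k^2*exp(k) + 30*k*exp(2*k) + 11*k*exp(k) + 30*exp(2*k) + 3*exp(k)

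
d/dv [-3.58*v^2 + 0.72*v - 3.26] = 0.72 - 7.16*v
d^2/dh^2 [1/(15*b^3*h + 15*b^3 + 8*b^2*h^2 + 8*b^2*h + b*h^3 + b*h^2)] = 2*(-(8*b + 3*h + 1)*(15*b^2*h + 15*b^2 + 8*b*h^2 + 8*b*h + h^3 + h^2) + (15*b^2 + 16*b*h + 8*b + 3*h^2 + 2*h)^2)/(b*(15*b^2*h + 15*b^2 + 8*b*h^2 + 8*b*h + h^3 + h^2)^3)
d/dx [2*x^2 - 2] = 4*x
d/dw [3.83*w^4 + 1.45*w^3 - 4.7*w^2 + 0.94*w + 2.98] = 15.32*w^3 + 4.35*w^2 - 9.4*w + 0.94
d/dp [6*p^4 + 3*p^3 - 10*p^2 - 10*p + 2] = 24*p^3 + 9*p^2 - 20*p - 10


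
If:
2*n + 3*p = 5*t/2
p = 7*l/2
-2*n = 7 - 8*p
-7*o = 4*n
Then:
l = 5*t/77 + 2/11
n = 10*t/11 - 21/22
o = 6/11 - 40*t/77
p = 5*t/22 + 7/11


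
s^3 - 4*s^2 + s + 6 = (s - 3)*(s - 2)*(s + 1)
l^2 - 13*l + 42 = (l - 7)*(l - 6)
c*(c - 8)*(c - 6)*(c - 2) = c^4 - 16*c^3 + 76*c^2 - 96*c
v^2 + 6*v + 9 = (v + 3)^2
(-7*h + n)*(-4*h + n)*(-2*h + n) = -56*h^3 + 50*h^2*n - 13*h*n^2 + n^3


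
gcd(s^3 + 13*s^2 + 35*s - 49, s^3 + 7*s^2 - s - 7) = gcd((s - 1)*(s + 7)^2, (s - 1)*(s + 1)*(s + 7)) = s^2 + 6*s - 7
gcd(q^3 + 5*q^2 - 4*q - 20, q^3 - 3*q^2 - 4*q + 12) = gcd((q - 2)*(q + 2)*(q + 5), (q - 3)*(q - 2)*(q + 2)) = q^2 - 4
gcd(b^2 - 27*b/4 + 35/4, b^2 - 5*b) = b - 5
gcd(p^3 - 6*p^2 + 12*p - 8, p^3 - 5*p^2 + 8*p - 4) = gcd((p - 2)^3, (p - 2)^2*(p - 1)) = p^2 - 4*p + 4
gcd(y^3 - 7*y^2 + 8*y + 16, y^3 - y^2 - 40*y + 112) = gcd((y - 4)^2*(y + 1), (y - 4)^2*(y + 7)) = y^2 - 8*y + 16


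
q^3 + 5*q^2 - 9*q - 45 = (q - 3)*(q + 3)*(q + 5)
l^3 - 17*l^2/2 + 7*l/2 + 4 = (l - 8)*(l - 1)*(l + 1/2)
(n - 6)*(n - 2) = n^2 - 8*n + 12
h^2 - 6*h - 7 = (h - 7)*(h + 1)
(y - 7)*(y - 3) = y^2 - 10*y + 21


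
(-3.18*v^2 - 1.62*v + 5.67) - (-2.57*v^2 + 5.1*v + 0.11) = -0.61*v^2 - 6.72*v + 5.56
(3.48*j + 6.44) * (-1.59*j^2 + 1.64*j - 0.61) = -5.5332*j^3 - 4.5324*j^2 + 8.4388*j - 3.9284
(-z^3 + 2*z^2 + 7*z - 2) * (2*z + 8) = -2*z^4 - 4*z^3 + 30*z^2 + 52*z - 16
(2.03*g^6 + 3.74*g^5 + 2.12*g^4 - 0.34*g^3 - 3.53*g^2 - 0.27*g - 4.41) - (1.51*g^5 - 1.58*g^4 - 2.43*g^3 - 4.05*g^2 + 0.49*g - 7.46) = 2.03*g^6 + 2.23*g^5 + 3.7*g^4 + 2.09*g^3 + 0.52*g^2 - 0.76*g + 3.05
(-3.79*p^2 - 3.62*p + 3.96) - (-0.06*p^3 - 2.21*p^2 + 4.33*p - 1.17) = 0.06*p^3 - 1.58*p^2 - 7.95*p + 5.13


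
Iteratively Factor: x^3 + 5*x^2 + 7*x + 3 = (x + 1)*(x^2 + 4*x + 3) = (x + 1)^2*(x + 3)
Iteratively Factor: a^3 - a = (a + 1)*(a^2 - a) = (a - 1)*(a + 1)*(a)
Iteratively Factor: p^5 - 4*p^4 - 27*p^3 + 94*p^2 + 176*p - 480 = (p - 5)*(p^4 + p^3 - 22*p^2 - 16*p + 96) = (p - 5)*(p + 3)*(p^3 - 2*p^2 - 16*p + 32) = (p - 5)*(p + 3)*(p + 4)*(p^2 - 6*p + 8) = (p - 5)*(p - 2)*(p + 3)*(p + 4)*(p - 4)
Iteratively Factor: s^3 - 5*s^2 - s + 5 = (s - 1)*(s^2 - 4*s - 5) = (s - 1)*(s + 1)*(s - 5)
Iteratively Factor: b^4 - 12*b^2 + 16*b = (b - 2)*(b^3 + 2*b^2 - 8*b) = (b - 2)*(b + 4)*(b^2 - 2*b) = b*(b - 2)*(b + 4)*(b - 2)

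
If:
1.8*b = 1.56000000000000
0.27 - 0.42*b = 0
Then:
No Solution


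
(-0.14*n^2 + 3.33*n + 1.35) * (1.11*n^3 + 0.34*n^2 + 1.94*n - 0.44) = -0.1554*n^5 + 3.6487*n^4 + 2.3591*n^3 + 6.9808*n^2 + 1.1538*n - 0.594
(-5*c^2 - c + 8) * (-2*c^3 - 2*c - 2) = 10*c^5 + 2*c^4 - 6*c^3 + 12*c^2 - 14*c - 16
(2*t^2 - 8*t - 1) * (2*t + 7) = 4*t^3 - 2*t^2 - 58*t - 7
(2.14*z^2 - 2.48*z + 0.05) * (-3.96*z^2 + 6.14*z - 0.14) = -8.4744*z^4 + 22.9604*z^3 - 15.7248*z^2 + 0.6542*z - 0.007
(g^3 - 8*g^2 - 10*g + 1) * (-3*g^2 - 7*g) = -3*g^5 + 17*g^4 + 86*g^3 + 67*g^2 - 7*g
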